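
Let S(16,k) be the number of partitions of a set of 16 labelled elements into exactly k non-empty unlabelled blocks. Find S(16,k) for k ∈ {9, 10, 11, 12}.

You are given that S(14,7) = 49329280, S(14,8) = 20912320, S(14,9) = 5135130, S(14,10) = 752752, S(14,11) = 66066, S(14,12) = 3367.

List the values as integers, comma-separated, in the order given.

row 15: T[15][8]=8·20912320+49329280=216627840  T[15][9]=9·5135130+20912320=67128490  T[15][10]=10·752752+5135130=12662650  T[15][11]=11·66066+752752=1479478  T[15][12]=12·3367+66066=106470
row 16: T[16][9]=9·67128490+216627840=820784250  T[16][10]=10·12662650+67128490=193754990  T[16][11]=11·1479478+12662650=28936908  T[16][12]=12·106470+1479478=2757118
Read S(16,9) = 820784250, S(16,10) = 193754990, S(16,11) = 28936908, S(16,12) = 2757118.

820784250, 193754990, 28936908, 2757118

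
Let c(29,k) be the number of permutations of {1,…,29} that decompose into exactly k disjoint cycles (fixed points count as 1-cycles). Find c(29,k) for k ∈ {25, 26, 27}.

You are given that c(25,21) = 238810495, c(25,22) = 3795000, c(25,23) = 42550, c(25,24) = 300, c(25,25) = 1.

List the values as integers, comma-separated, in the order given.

843041745, 9642906, 78561

r26: T_26,22=25×3795000+238810495=333685495; T_26,23=25×42550+3795000=4858750; T_26,24=25×300+42550=50050; T_26,25=25×1+300=325; T_26,26=25×0+1=1
r27: T_27,23=26×4858750+333685495=460012995; T_27,24=26×50050+4858750=6160050; T_27,25=26×325+50050=58500; T_27,26=26×1+325=351; T_27,27=26×0+1=1
r28: T_28,24=27×6160050+460012995=626334345; T_28,25=27×58500+6160050=7739550; T_28,26=27×351+58500=67977; T_28,27=27×1+351=378
r29: T_29,25=28×7739550+626334345=843041745; T_29,26=28×67977+7739550=9642906; T_29,27=28×378+67977=78561
Read c(29,25) = 843041745, c(29,26) = 9642906, c(29,27) = 78561.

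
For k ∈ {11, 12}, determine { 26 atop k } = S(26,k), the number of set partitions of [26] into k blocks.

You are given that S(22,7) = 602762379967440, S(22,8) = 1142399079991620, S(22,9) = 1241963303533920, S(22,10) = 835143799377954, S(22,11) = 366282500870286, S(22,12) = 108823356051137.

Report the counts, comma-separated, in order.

r23: T_23,8=8×1142399079991620+602762379967440=9741955019900400; T_23,9=9×1241963303533920+1142399079991620=12320068811796900; T_23,10=10×835143799377954+1241963303533920=9593401297313460; T_23,11=11×366282500870286+835143799377954=4864251308951100; T_23,12=12×108823356051137+366282500870286=1672162773483930
r24: T_24,9=9×12320068811796900+9741955019900400=120622574326072500; T_24,10=10×9593401297313460+12320068811796900=108254081784931500; T_24,11=11×4864251308951100+9593401297313460=63100165695775560; T_24,12=12×1672162773483930+4864251308951100=24930204590758260
r25: T_25,10=10×108254081784931500+120622574326072500=1203163392175387500; T_25,11=11×63100165695775560+108254081784931500=802355904438462660; T_25,12=12×24930204590758260+63100165695775560=362262620784874680
r26: T_26,11=11×802355904438462660+1203163392175387500=10029078340998476760; T_26,12=12×362262620784874680+802355904438462660=5149507353856958820
Read S(26,11) = 10029078340998476760, S(26,12) = 5149507353856958820.

10029078340998476760, 5149507353856958820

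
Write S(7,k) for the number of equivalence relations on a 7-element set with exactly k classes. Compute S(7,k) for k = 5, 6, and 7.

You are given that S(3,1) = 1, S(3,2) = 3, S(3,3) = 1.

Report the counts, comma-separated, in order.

@4  (4,2):3·2+1→7, (4,3):1·3+3→6, (4,4):0·4+1→1
@5  (5,3):6·3+7→25, (5,4):1·4+6→10, (5,5):0·5+1→1
@6  (6,4):10·4+25→65, (6,5):1·5+10→15, (6,6):0·6+1→1
@7  (7,5):15·5+65→140, (7,6):1·6+15→21, (7,7):0·7+1→1
Read S(7,5) = 140, S(7,6) = 21, S(7,7) = 1.

140, 21, 1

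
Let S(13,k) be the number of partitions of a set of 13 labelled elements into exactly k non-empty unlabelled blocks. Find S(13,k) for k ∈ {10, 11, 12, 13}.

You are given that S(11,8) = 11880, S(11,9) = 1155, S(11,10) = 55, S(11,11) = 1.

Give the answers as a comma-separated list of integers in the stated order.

i=12: T(12,9)=11880+9·1155=22275 | T(12,10)=1155+10·55=1705 | T(12,11)=55+11·1=66 | T(12,12)=1+12·0=1
i=13: T(13,10)=22275+10·1705=39325 | T(13,11)=1705+11·66=2431 | T(13,12)=66+12·1=78 | T(13,13)=1+13·0=1
Read S(13,10) = 39325, S(13,11) = 2431, S(13,12) = 78, S(13,13) = 1.

39325, 2431, 78, 1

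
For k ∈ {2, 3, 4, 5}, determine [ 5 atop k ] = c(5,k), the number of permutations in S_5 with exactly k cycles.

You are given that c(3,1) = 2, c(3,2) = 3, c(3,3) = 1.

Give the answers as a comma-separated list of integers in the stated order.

50, 35, 10, 1

r4: T_4,1=3×2+0=6; T_4,2=3×3+2=11; T_4,3=3×1+3=6; T_4,4=3×0+1=1
r5: T_5,2=4×11+6=50; T_5,3=4×6+11=35; T_5,4=4×1+6=10; T_5,5=4×0+1=1
Read c(5,2) = 50, c(5,3) = 35, c(5,4) = 10, c(5,5) = 1.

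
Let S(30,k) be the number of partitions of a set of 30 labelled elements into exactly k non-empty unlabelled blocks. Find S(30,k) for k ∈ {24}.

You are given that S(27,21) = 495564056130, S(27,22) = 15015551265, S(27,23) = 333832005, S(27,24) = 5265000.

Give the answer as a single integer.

row 28: T[28][22]=22·15015551265+495564056130=825906183960  T[28][23]=23·333832005+15015551265=22693687380  T[28][24]=24·5265000+333832005=460192005
row 29: T[29][23]=23·22693687380+825906183960=1347860993700  T[29][24]=24·460192005+22693687380=33738295500
row 30: T[30][24]=24·33738295500+1347860993700=2157580085700
Read S(30,24) = 2157580085700.

2157580085700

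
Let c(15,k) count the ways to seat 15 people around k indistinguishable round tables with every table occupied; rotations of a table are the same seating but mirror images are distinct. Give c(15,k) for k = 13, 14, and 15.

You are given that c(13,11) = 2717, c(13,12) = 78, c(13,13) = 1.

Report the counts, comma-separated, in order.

i=14: T(14,12)=2717+13·78=3731 | T(14,13)=78+13·1=91 | T(14,14)=1+13·0=1
i=15: T(15,13)=3731+14·91=5005 | T(15,14)=91+14·1=105 | T(15,15)=1+14·0=1
Read c(15,13) = 5005, c(15,14) = 105, c(15,15) = 1.

5005, 105, 1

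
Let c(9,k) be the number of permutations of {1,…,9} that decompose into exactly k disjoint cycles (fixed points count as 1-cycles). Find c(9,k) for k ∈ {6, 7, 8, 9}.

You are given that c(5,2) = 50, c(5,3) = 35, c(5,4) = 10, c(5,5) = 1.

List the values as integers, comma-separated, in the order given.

4536, 546, 36, 1

[6] T[6,3]:5*35+50=225 · T[6,4]:5*10+35=85 · T[6,5]:5*1+10=15 · T[6,6]:5*0+1=1
[7] T[7,4]:6*85+225=735 · T[7,5]:6*15+85=175 · T[7,6]:6*1+15=21 · T[7,7]:6*0+1=1
[8] T[8,5]:7*175+735=1960 · T[8,6]:7*21+175=322 · T[8,7]:7*1+21=28 · T[8,8]:7*0+1=1
[9] T[9,6]:8*322+1960=4536 · T[9,7]:8*28+322=546 · T[9,8]:8*1+28=36 · T[9,9]:8*0+1=1
Read c(9,6) = 4536, c(9,7) = 546, c(9,8) = 36, c(9,9) = 1.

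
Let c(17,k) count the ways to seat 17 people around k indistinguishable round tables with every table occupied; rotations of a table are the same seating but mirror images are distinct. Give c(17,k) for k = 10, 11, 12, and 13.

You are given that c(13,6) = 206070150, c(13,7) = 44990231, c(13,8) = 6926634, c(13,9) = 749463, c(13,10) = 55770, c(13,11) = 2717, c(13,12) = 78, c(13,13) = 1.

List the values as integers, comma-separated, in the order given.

row 14: T[14][7]=13·44990231+206070150=790943153  T[14][8]=13·6926634+44990231=135036473  T[14][9]=13·749463+6926634=16669653  T[14][10]=13·55770+749463=1474473  T[14][11]=13·2717+55770=91091  T[14][12]=13·78+2717=3731  T[14][13]=13·1+78=91
row 15: T[15][8]=14·135036473+790943153=2681453775  T[15][9]=14·16669653+135036473=368411615  T[15][10]=14·1474473+16669653=37312275  T[15][11]=14·91091+1474473=2749747  T[15][12]=14·3731+91091=143325  T[15][13]=14·91+3731=5005
row 16: T[16][9]=15·368411615+2681453775=8207628000  T[16][10]=15·37312275+368411615=928095740  T[16][11]=15·2749747+37312275=78558480  T[16][12]=15·143325+2749747=4899622  T[16][13]=15·5005+143325=218400
row 17: T[17][10]=16·928095740+8207628000=23057159840  T[17][11]=16·78558480+928095740=2185031420  T[17][12]=16·4899622+78558480=156952432  T[17][13]=16·218400+4899622=8394022
Read c(17,10) = 23057159840, c(17,11) = 2185031420, c(17,12) = 156952432, c(17,13) = 8394022.

23057159840, 2185031420, 156952432, 8394022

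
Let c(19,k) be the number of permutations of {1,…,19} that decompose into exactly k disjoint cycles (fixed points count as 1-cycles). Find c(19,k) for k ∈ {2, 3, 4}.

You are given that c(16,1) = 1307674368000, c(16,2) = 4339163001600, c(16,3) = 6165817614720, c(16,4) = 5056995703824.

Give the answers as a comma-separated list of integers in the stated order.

r17: T_17,1=16×1307674368000+0=20922789888000; T_17,2=16×4339163001600+1307674368000=70734282393600; T_17,3=16×6165817614720+4339163001600=102992244837120; T_17,4=16×5056995703824+6165817614720=87077748875904
r18: T_18,1=17×20922789888000+0=355687428096000; T_18,2=17×70734282393600+20922789888000=1223405590579200; T_18,3=17×102992244837120+70734282393600=1821602444624640; T_18,4=17×87077748875904+102992244837120=1583313975727488
r19: T_19,2=18×1223405590579200+355687428096000=22376988058521600; T_19,3=18×1821602444624640+1223405590579200=34012249593822720; T_19,4=18×1583313975727488+1821602444624640=30321254007719424
Read c(19,2) = 22376988058521600, c(19,3) = 34012249593822720, c(19,4) = 30321254007719424.

22376988058521600, 34012249593822720, 30321254007719424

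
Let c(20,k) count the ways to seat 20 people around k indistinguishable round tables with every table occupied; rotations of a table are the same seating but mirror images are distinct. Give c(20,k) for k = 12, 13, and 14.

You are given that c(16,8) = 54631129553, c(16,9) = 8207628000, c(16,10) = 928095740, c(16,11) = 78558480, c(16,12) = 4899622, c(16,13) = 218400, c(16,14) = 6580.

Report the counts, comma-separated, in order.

4465226757381, 342252511900, 20692933630

r17: T_17,9=16×8207628000+54631129553=185953177553; T_17,10=16×928095740+8207628000=23057159840; T_17,11=16×78558480+928095740=2185031420; T_17,12=16×4899622+78558480=156952432; T_17,13=16×218400+4899622=8394022; T_17,14=16×6580+218400=323680
r18: T_18,10=17×23057159840+185953177553=577924894833; T_18,11=17×2185031420+23057159840=60202693980; T_18,12=17×156952432+2185031420=4853222764; T_18,13=17×8394022+156952432=299650806; T_18,14=17×323680+8394022=13896582
r19: T_19,11=18×60202693980+577924894833=1661573386473; T_19,12=18×4853222764+60202693980=147560703732; T_19,13=18×299650806+4853222764=10246937272; T_19,14=18×13896582+299650806=549789282
r20: T_20,12=19×147560703732+1661573386473=4465226757381; T_20,13=19×10246937272+147560703732=342252511900; T_20,14=19×549789282+10246937272=20692933630
Read c(20,12) = 4465226757381, c(20,13) = 342252511900, c(20,14) = 20692933630.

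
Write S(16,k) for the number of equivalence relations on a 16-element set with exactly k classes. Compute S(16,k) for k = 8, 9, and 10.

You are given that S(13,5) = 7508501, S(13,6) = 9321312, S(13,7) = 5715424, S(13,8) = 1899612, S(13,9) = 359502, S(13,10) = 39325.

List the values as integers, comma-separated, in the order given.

i=14: T(14,6)=7508501+6·9321312=63436373 | T(14,7)=9321312+7·5715424=49329280 | T(14,8)=5715424+8·1899612=20912320 | T(14,9)=1899612+9·359502=5135130 | T(14,10)=359502+10·39325=752752
i=15: T(15,7)=63436373+7·49329280=408741333 | T(15,8)=49329280+8·20912320=216627840 | T(15,9)=20912320+9·5135130=67128490 | T(15,10)=5135130+10·752752=12662650
i=16: T(16,8)=408741333+8·216627840=2141764053 | T(16,9)=216627840+9·67128490=820784250 | T(16,10)=67128490+10·12662650=193754990
Read S(16,8) = 2141764053, S(16,9) = 820784250, S(16,10) = 193754990.

2141764053, 820784250, 193754990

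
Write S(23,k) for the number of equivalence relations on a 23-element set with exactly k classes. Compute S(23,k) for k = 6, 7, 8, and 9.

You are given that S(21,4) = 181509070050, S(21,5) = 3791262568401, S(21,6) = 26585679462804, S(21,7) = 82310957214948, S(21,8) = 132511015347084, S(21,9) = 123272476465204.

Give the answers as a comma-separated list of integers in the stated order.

[22] T[22,5]:5*3791262568401+181509070050=19137821912055 · T[22,6]:6*26585679462804+3791262568401=163305339345225 · T[22,7]:7*82310957214948+26585679462804=602762379967440 · T[22,8]:8*132511015347084+82310957214948=1142399079991620 · T[22,9]:9*123272476465204+132511015347084=1241963303533920
[23] T[23,6]:6*163305339345225+19137821912055=998969857983405 · T[23,7]:7*602762379967440+163305339345225=4382641999117305 · T[23,8]:8*1142399079991620+602762379967440=9741955019900400 · T[23,9]:9*1241963303533920+1142399079991620=12320068811796900
Read S(23,6) = 998969857983405, S(23,7) = 4382641999117305, S(23,8) = 9741955019900400, S(23,9) = 12320068811796900.

998969857983405, 4382641999117305, 9741955019900400, 12320068811796900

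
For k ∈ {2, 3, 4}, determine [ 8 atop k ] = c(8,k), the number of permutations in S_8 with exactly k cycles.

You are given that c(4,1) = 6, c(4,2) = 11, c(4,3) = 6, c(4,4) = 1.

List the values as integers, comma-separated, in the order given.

row 5: T[5][1]=4·6+0=24  T[5][2]=4·11+6=50  T[5][3]=4·6+11=35  T[5][4]=4·1+6=10
row 6: T[6][1]=5·24+0=120  T[6][2]=5·50+24=274  T[6][3]=5·35+50=225  T[6][4]=5·10+35=85
row 7: T[7][1]=6·120+0=720  T[7][2]=6·274+120=1764  T[7][3]=6·225+274=1624  T[7][4]=6·85+225=735
row 8: T[8][2]=7·1764+720=13068  T[8][3]=7·1624+1764=13132  T[8][4]=7·735+1624=6769
Read c(8,2) = 13068, c(8,3) = 13132, c(8,4) = 6769.

13068, 13132, 6769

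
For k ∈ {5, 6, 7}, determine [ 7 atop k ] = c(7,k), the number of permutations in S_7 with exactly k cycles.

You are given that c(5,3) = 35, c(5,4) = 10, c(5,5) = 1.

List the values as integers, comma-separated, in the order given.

i=6: T(6,4)=35+5·10=85 | T(6,5)=10+5·1=15 | T(6,6)=1+5·0=1
i=7: T(7,5)=85+6·15=175 | T(7,6)=15+6·1=21 | T(7,7)=1+6·0=1
Read c(7,5) = 175, c(7,6) = 21, c(7,7) = 1.

175, 21, 1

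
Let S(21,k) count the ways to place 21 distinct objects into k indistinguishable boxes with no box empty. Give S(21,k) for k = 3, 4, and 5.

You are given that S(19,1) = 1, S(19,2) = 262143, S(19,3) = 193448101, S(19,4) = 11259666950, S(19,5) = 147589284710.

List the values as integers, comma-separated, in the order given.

1742343625, 181509070050, 3791262568401

@20  (20,2):262143·2+1→524287, (20,3):193448101·3+262143→580606446, (20,4):11259666950·4+193448101→45232115901, (20,5):147589284710·5+11259666950→749206090500
@21  (21,3):580606446·3+524287→1742343625, (21,4):45232115901·4+580606446→181509070050, (21,5):749206090500·5+45232115901→3791262568401
Read S(21,3) = 1742343625, S(21,4) = 181509070050, S(21,5) = 3791262568401.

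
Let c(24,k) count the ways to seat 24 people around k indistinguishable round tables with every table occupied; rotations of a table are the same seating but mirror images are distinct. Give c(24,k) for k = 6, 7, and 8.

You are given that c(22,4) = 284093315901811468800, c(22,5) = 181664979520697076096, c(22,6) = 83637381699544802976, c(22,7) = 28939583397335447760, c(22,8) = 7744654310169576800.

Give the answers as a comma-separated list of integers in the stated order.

[23] T[23,5]:22*181664979520697076096+284093315901811468800=4280722865357147142912 · T[23,6]:22*83637381699544802976+181664979520697076096=2021687376910682741568 · T[23,7]:22*28939583397335447760+83637381699544802976=720308216440924653696 · T[23,8]:22*7744654310169576800+28939583397335447760=199321978221066137360
[24] T[24,6]:23*2021687376910682741568+4280722865357147142912=50779532534302850198976 · T[24,7]:23*720308216440924653696+2021687376910682741568=18588776355051949776576 · T[24,8]:23*199321978221066137360+720308216440924653696=5304713715525445812976
Read c(24,6) = 50779532534302850198976, c(24,7) = 18588776355051949776576, c(24,8) = 5304713715525445812976.

50779532534302850198976, 18588776355051949776576, 5304713715525445812976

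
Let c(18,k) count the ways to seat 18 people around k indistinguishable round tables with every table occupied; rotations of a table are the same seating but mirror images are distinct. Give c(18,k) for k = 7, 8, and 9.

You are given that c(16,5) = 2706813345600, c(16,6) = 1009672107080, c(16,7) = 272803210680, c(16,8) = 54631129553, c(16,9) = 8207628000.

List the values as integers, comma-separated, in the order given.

[17] T[17,6]:16*1009672107080+2706813345600=18861567058880 · T[17,7]:16*272803210680+1009672107080=5374523477960 · T[17,8]:16*54631129553+272803210680=1146901283528 · T[17,9]:16*8207628000+54631129553=185953177553
[18] T[18,7]:17*5374523477960+18861567058880=110228466184200 · T[18,8]:17*1146901283528+5374523477960=24871845297936 · T[18,9]:17*185953177553+1146901283528=4308105301929
Read c(18,7) = 110228466184200, c(18,8) = 24871845297936, c(18,9) = 4308105301929.

110228466184200, 24871845297936, 4308105301929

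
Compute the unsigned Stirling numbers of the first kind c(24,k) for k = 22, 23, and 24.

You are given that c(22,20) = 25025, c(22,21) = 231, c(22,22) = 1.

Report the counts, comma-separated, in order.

r23: T_23,21=22×231+25025=30107; T_23,22=22×1+231=253; T_23,23=22×0+1=1
r24: T_24,22=23×253+30107=35926; T_24,23=23×1+253=276; T_24,24=23×0+1=1
Read c(24,22) = 35926, c(24,23) = 276, c(24,24) = 1.

35926, 276, 1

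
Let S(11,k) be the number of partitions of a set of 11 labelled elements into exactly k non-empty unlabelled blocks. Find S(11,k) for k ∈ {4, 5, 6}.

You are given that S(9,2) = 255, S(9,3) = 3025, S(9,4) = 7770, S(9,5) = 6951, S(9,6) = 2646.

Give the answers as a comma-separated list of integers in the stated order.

[10] T[10,3]:3*3025+255=9330 · T[10,4]:4*7770+3025=34105 · T[10,5]:5*6951+7770=42525 · T[10,6]:6*2646+6951=22827
[11] T[11,4]:4*34105+9330=145750 · T[11,5]:5*42525+34105=246730 · T[11,6]:6*22827+42525=179487
Read S(11,4) = 145750, S(11,5) = 246730, S(11,6) = 179487.

145750, 246730, 179487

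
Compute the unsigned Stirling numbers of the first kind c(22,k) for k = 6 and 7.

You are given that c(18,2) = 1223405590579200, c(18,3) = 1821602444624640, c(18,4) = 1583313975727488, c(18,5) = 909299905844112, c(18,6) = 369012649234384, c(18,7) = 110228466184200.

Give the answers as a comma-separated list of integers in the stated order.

r19: T_19,3=18×1821602444624640+1223405590579200=34012249593822720; T_19,4=18×1583313975727488+1821602444624640=30321254007719424; T_19,5=18×909299905844112+1583313975727488=17950712280921504; T_19,6=18×369012649234384+909299905844112=7551527592063024; T_19,7=18×110228466184200+369012649234384=2353125040549984
r20: T_20,4=19×30321254007719424+34012249593822720=610116075740491776; T_20,5=19×17950712280921504+30321254007719424=371384787345228000; T_20,6=19×7551527592063024+17950712280921504=161429736530118960; T_20,7=19×2353125040549984+7551527592063024=52260903362512720
r21: T_21,5=20×371384787345228000+610116075740491776=8037811822645051776; T_21,6=20×161429736530118960+371384787345228000=3599979517947607200; T_21,7=20×52260903362512720+161429736530118960=1206647803780373360
r22: T_22,6=21×3599979517947607200+8037811822645051776=83637381699544802976; T_22,7=21×1206647803780373360+3599979517947607200=28939583397335447760
Read c(22,6) = 83637381699544802976, c(22,7) = 28939583397335447760.

83637381699544802976, 28939583397335447760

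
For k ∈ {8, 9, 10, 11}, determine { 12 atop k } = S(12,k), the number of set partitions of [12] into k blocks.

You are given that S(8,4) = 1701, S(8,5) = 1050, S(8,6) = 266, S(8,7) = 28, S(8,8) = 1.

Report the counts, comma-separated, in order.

159027, 22275, 1705, 66

[9] T[9,5]:5*1050+1701=6951 · T[9,6]:6*266+1050=2646 · T[9,7]:7*28+266=462 · T[9,8]:8*1+28=36 · T[9,9]:9*0+1=1
[10] T[10,6]:6*2646+6951=22827 · T[10,7]:7*462+2646=5880 · T[10,8]:8*36+462=750 · T[10,9]:9*1+36=45 · T[10,10]:10*0+1=1
[11] T[11,7]:7*5880+22827=63987 · T[11,8]:8*750+5880=11880 · T[11,9]:9*45+750=1155 · T[11,10]:10*1+45=55 · T[11,11]:11*0+1=1
[12] T[12,8]:8*11880+63987=159027 · T[12,9]:9*1155+11880=22275 · T[12,10]:10*55+1155=1705 · T[12,11]:11*1+55=66
Read S(12,8) = 159027, S(12,9) = 22275, S(12,10) = 1705, S(12,11) = 66.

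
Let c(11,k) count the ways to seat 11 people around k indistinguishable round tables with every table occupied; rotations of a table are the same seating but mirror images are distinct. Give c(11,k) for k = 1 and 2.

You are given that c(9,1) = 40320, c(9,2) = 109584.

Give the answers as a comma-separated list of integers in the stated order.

@10  (10,1):40320·9+0→362880, (10,2):109584·9+40320→1026576
@11  (11,1):362880·10+0→3628800, (11,2):1026576·10+362880→10628640
Read c(11,1) = 3628800, c(11,2) = 10628640.

3628800, 10628640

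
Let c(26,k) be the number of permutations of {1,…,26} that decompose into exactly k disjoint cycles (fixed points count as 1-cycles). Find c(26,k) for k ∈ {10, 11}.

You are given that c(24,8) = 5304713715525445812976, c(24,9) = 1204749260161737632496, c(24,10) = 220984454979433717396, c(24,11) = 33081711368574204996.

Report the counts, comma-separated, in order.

[25] T[25,9]:24*1204749260161737632496+5304713715525445812976=34218695959407148992880 · T[25,10]:24*220984454979433717396+1204749260161737632496=6508376179668146850000 · T[25,11]:24*33081711368574204996+220984454979433717396=1014945527825214637300
[26] T[26,10]:25*6508376179668146850000+34218695959407148992880=196928100451110820242880 · T[26,11]:25*1014945527825214637300+6508376179668146850000=31882014375298512782500
Read c(26,10) = 196928100451110820242880, c(26,11) = 31882014375298512782500.

196928100451110820242880, 31882014375298512782500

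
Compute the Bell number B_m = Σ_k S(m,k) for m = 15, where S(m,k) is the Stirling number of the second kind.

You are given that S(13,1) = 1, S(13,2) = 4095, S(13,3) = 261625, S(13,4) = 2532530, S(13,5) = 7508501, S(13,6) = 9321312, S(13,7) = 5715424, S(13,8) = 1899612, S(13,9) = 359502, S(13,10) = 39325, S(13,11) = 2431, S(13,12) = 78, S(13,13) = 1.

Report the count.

1382958545

r14: T_14,1=1×1+0=1; T_14,2=2×4095+1=8191; T_14,3=3×261625+4095=788970; T_14,4=4×2532530+261625=10391745; T_14,5=5×7508501+2532530=40075035; T_14,6=6×9321312+7508501=63436373; T_14,7=7×5715424+9321312=49329280; T_14,8=8×1899612+5715424=20912320; T_14,9=9×359502+1899612=5135130; T_14,10=10×39325+359502=752752; T_14,11=11×2431+39325=66066; T_14,12=12×78+2431=3367; T_14,13=13×1+78=91; T_14,14=14×0+1=1
r15: T_15,1=1×1+0=1; T_15,2=2×8191+1=16383; T_15,3=3×788970+8191=2375101; T_15,4=4×10391745+788970=42355950; T_15,5=5×40075035+10391745=210766920; T_15,6=6×63436373+40075035=420693273; T_15,7=7×49329280+63436373=408741333; T_15,8=8×20912320+49329280=216627840; T_15,9=9×5135130+20912320=67128490; T_15,10=10×752752+5135130=12662650; T_15,11=11×66066+752752=1479478; T_15,12=12×3367+66066=106470; T_15,13=13×91+3367=4550; T_15,14=14×1+91=105; T_15,15=15×0+1=1
B_15 = ΣS(15,k) = 1+16383+2375101+42355950+210766920+420693273+408741333+216627840+67128490+12662650+1479478+106470+4550+105+1 = 1382958545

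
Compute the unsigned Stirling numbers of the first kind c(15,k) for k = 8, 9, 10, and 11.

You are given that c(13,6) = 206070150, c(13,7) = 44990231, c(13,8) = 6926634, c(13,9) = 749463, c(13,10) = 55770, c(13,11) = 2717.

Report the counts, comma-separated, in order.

2681453775, 368411615, 37312275, 2749747

r14: T_14,7=13×44990231+206070150=790943153; T_14,8=13×6926634+44990231=135036473; T_14,9=13×749463+6926634=16669653; T_14,10=13×55770+749463=1474473; T_14,11=13×2717+55770=91091
r15: T_15,8=14×135036473+790943153=2681453775; T_15,9=14×16669653+135036473=368411615; T_15,10=14×1474473+16669653=37312275; T_15,11=14×91091+1474473=2749747
Read c(15,8) = 2681453775, c(15,9) = 368411615, c(15,10) = 37312275, c(15,11) = 2749747.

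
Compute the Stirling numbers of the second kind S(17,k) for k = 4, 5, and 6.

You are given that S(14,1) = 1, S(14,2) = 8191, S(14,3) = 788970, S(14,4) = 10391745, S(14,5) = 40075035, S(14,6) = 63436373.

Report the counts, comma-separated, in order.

[15] T[15,2]:2*8191+1=16383 · T[15,3]:3*788970+8191=2375101 · T[15,4]:4*10391745+788970=42355950 · T[15,5]:5*40075035+10391745=210766920 · T[15,6]:6*63436373+40075035=420693273
[16] T[16,3]:3*2375101+16383=7141686 · T[16,4]:4*42355950+2375101=171798901 · T[16,5]:5*210766920+42355950=1096190550 · T[16,6]:6*420693273+210766920=2734926558
[17] T[17,4]:4*171798901+7141686=694337290 · T[17,5]:5*1096190550+171798901=5652751651 · T[17,6]:6*2734926558+1096190550=17505749898
Read S(17,4) = 694337290, S(17,5) = 5652751651, S(17,6) = 17505749898.

694337290, 5652751651, 17505749898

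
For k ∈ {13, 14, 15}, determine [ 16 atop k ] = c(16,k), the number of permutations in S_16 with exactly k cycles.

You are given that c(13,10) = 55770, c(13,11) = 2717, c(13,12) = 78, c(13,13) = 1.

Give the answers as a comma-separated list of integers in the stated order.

row 14: T[14][11]=13·2717+55770=91091  T[14][12]=13·78+2717=3731  T[14][13]=13·1+78=91  T[14][14]=13·0+1=1
row 15: T[15][12]=14·3731+91091=143325  T[15][13]=14·91+3731=5005  T[15][14]=14·1+91=105  T[15][15]=14·0+1=1
row 16: T[16][13]=15·5005+143325=218400  T[16][14]=15·105+5005=6580  T[16][15]=15·1+105=120
Read c(16,13) = 218400, c(16,14) = 6580, c(16,15) = 120.

218400, 6580, 120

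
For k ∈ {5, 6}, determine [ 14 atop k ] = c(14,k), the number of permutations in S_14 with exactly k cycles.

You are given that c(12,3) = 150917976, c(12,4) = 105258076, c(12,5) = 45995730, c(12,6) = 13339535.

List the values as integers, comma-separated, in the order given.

9957703756, 3336118786

row 13: T[13][4]=12·105258076+150917976=1414014888  T[13][5]=12·45995730+105258076=657206836  T[13][6]=12·13339535+45995730=206070150
row 14: T[14][5]=13·657206836+1414014888=9957703756  T[14][6]=13·206070150+657206836=3336118786
Read c(14,5) = 9957703756, c(14,6) = 3336118786.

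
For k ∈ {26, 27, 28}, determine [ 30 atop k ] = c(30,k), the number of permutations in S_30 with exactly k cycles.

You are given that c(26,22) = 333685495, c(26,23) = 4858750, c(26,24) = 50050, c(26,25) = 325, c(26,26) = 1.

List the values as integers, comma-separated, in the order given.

1122686019, 11921175, 90335

@27  (27,23):4858750·26+333685495→460012995, (27,24):50050·26+4858750→6160050, (27,25):325·26+50050→58500, (27,26):1·26+325→351, (27,27):0·26+1→1
@28  (28,24):6160050·27+460012995→626334345, (28,25):58500·27+6160050→7739550, (28,26):351·27+58500→67977, (28,27):1·27+351→378, (28,28):0·27+1→1
@29  (29,25):7739550·28+626334345→843041745, (29,26):67977·28+7739550→9642906, (29,27):378·28+67977→78561, (29,28):1·28+378→406
@30  (30,26):9642906·29+843041745→1122686019, (30,27):78561·29+9642906→11921175, (30,28):406·29+78561→90335
Read c(30,26) = 1122686019, c(30,27) = 11921175, c(30,28) = 90335.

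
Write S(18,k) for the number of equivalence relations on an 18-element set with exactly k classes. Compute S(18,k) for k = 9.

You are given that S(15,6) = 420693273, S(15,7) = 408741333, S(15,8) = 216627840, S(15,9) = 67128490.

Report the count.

106175395755

@16  (16,7):408741333·7+420693273→3281882604, (16,8):216627840·8+408741333→2141764053, (16,9):67128490·9+216627840→820784250
@17  (17,8):2141764053·8+3281882604→20415995028, (17,9):820784250·9+2141764053→9528822303
@18  (18,9):9528822303·9+20415995028→106175395755
Read S(18,9) = 106175395755.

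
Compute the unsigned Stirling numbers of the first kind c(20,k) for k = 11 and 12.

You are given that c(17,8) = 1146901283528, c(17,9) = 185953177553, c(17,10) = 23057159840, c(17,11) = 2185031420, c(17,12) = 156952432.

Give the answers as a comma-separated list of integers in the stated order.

row 18: T[18][9]=17·185953177553+1146901283528=4308105301929  T[18][10]=17·23057159840+185953177553=577924894833  T[18][11]=17·2185031420+23057159840=60202693980  T[18][12]=17·156952432+2185031420=4853222764
row 19: T[19][10]=18·577924894833+4308105301929=14710753408923  T[19][11]=18·60202693980+577924894833=1661573386473  T[19][12]=18·4853222764+60202693980=147560703732
row 20: T[20][11]=19·1661573386473+14710753408923=46280647751910  T[20][12]=19·147560703732+1661573386473=4465226757381
Read c(20,11) = 46280647751910, c(20,12) = 4465226757381.

46280647751910, 4465226757381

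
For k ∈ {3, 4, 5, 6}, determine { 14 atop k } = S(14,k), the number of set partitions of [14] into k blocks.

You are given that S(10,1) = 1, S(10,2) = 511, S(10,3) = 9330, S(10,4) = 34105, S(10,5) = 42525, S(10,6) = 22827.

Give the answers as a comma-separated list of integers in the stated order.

788970, 10391745, 40075035, 63436373

[11] T[11,1]:1*1+0=1 · T[11,2]:2*511+1=1023 · T[11,3]:3*9330+511=28501 · T[11,4]:4*34105+9330=145750 · T[11,5]:5*42525+34105=246730 · T[11,6]:6*22827+42525=179487
[12] T[12,1]:1*1+0=1 · T[12,2]:2*1023+1=2047 · T[12,3]:3*28501+1023=86526 · T[12,4]:4*145750+28501=611501 · T[12,5]:5*246730+145750=1379400 · T[12,6]:6*179487+246730=1323652
[13] T[13,2]:2*2047+1=4095 · T[13,3]:3*86526+2047=261625 · T[13,4]:4*611501+86526=2532530 · T[13,5]:5*1379400+611501=7508501 · T[13,6]:6*1323652+1379400=9321312
[14] T[14,3]:3*261625+4095=788970 · T[14,4]:4*2532530+261625=10391745 · T[14,5]:5*7508501+2532530=40075035 · T[14,6]:6*9321312+7508501=63436373
Read S(14,3) = 788970, S(14,4) = 10391745, S(14,5) = 40075035, S(14,6) = 63436373.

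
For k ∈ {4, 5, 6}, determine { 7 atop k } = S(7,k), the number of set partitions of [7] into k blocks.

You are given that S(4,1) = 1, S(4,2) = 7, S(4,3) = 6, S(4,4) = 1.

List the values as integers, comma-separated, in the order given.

350, 140, 21

[5] T[5,2]:2*7+1=15 · T[5,3]:3*6+7=25 · T[5,4]:4*1+6=10 · T[5,5]:5*0+1=1
[6] T[6,3]:3*25+15=90 · T[6,4]:4*10+25=65 · T[6,5]:5*1+10=15 · T[6,6]:6*0+1=1
[7] T[7,4]:4*65+90=350 · T[7,5]:5*15+65=140 · T[7,6]:6*1+15=21
Read S(7,4) = 350, S(7,5) = 140, S(7,6) = 21.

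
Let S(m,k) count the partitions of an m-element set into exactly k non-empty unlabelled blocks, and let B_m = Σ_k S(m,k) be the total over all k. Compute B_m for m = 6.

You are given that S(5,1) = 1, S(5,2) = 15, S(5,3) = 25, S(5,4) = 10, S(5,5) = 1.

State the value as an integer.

203

row 6: T[6][1]=1·1+0=1  T[6][2]=2·15+1=31  T[6][3]=3·25+15=90  T[6][4]=4·10+25=65  T[6][5]=5·1+10=15  T[6][6]=6·0+1=1
B_6 = ΣS(6,k) = 1+31+90+65+15+1 = 203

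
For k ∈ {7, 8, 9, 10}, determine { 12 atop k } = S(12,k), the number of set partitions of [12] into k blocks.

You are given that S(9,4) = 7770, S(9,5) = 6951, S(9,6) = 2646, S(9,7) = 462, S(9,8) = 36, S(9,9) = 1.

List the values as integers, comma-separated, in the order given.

i=10: T(10,5)=7770+5·6951=42525 | T(10,6)=6951+6·2646=22827 | T(10,7)=2646+7·462=5880 | T(10,8)=462+8·36=750 | T(10,9)=36+9·1=45 | T(10,10)=1+10·0=1
i=11: T(11,6)=42525+6·22827=179487 | T(11,7)=22827+7·5880=63987 | T(11,8)=5880+8·750=11880 | T(11,9)=750+9·45=1155 | T(11,10)=45+10·1=55
i=12: T(12,7)=179487+7·63987=627396 | T(12,8)=63987+8·11880=159027 | T(12,9)=11880+9·1155=22275 | T(12,10)=1155+10·55=1705
Read S(12,7) = 627396, S(12,8) = 159027, S(12,9) = 22275, S(12,10) = 1705.

627396, 159027, 22275, 1705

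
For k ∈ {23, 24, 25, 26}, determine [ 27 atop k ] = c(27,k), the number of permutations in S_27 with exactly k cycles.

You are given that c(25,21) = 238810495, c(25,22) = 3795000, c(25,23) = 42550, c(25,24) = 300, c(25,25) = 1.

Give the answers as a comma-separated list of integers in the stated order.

r26: T_26,22=25×3795000+238810495=333685495; T_26,23=25×42550+3795000=4858750; T_26,24=25×300+42550=50050; T_26,25=25×1+300=325; T_26,26=25×0+1=1
r27: T_27,23=26×4858750+333685495=460012995; T_27,24=26×50050+4858750=6160050; T_27,25=26×325+50050=58500; T_27,26=26×1+325=351
Read c(27,23) = 460012995, c(27,24) = 6160050, c(27,25) = 58500, c(27,26) = 351.

460012995, 6160050, 58500, 351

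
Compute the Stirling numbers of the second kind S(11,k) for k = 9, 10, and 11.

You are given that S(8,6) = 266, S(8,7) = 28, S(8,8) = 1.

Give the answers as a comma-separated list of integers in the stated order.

1155, 55, 1

@9  (9,7):28·7+266→462, (9,8):1·8+28→36, (9,9):0·9+1→1
@10  (10,8):36·8+462→750, (10,9):1·9+36→45, (10,10):0·10+1→1
@11  (11,9):45·9+750→1155, (11,10):1·10+45→55, (11,11):0·11+1→1
Read S(11,9) = 1155, S(11,10) = 55, S(11,11) = 1.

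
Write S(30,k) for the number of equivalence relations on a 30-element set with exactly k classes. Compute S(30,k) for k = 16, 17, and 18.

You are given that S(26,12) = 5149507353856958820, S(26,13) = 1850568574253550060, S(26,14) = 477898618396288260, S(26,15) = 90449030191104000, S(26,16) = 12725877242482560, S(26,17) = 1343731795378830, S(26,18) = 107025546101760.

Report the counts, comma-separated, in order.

2940812098256837097720, 511605167806434372210, 68591811024147549270

[27] T[27,13]:13*1850568574253550060+5149507353856958820=29206898819153109600 · T[27,14]:14*477898618396288260+1850568574253550060=8541149231801585700 · T[27,15]:15*90449030191104000+477898618396288260=1834634071262848260 · T[27,16]:16*12725877242482560+90449030191104000=294063066070824960 · T[27,17]:17*1343731795378830+12725877242482560=35569317763922670 · T[27,18]:18*107025546101760+1343731795378830=3270191625210510
[28] T[28,14]:14*8541149231801585700+29206898819153109600=148782988064375309400 · T[28,15]:15*1834634071262848260+8541149231801585700=36060660300744309600 · T[28,16]:16*294063066070824960+1834634071262848260=6539643128396047620 · T[28,17]:17*35569317763922670+294063066070824960=898741468057510350 · T[28,18]:18*3270191625210510+35569317763922670=94432767017711850
[29] T[29,15]:15*36060660300744309600+148782988064375309400=689692892575539953400 · T[29,16]:16*6539643128396047620+36060660300744309600=140694950355081071520 · T[29,17]:17*898741468057510350+6539643128396047620=21818248085373723570 · T[29,18]:18*94432767017711850+898741468057510350=2598531274376323650
[30] T[30,16]:16*140694950355081071520+689692892575539953400=2940812098256837097720 · T[30,17]:17*21818248085373723570+140694950355081071520=511605167806434372210 · T[30,18]:18*2598531274376323650+21818248085373723570=68591811024147549270
Read S(30,16) = 2940812098256837097720, S(30,17) = 511605167806434372210, S(30,18) = 68591811024147549270.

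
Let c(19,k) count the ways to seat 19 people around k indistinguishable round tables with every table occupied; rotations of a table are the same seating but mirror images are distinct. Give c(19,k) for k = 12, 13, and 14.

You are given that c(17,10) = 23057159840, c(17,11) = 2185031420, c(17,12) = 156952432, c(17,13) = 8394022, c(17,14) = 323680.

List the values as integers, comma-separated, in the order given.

i=18: T(18,11)=23057159840+17·2185031420=60202693980 | T(18,12)=2185031420+17·156952432=4853222764 | T(18,13)=156952432+17·8394022=299650806 | T(18,14)=8394022+17·323680=13896582
i=19: T(19,12)=60202693980+18·4853222764=147560703732 | T(19,13)=4853222764+18·299650806=10246937272 | T(19,14)=299650806+18·13896582=549789282
Read c(19,12) = 147560703732, c(19,13) = 10246937272, c(19,14) = 549789282.

147560703732, 10246937272, 549789282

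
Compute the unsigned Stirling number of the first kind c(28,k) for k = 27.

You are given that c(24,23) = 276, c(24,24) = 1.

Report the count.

[25] T[25,24]:24*1+276=300 · T[25,25]:24*0+1=1
[26] T[26,25]:25*1+300=325 · T[26,26]:25*0+1=1
[27] T[27,26]:26*1+325=351 · T[27,27]:26*0+1=1
[28] T[28,27]:27*1+351=378
Read c(28,27) = 378.

378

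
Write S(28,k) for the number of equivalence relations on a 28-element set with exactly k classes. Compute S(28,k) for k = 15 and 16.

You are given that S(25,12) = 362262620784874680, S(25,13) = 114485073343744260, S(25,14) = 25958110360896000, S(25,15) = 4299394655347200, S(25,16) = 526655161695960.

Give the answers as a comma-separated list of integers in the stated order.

[26] T[26,13]:13*114485073343744260+362262620784874680=1850568574253550060 · T[26,14]:14*25958110360896000+114485073343744260=477898618396288260 · T[26,15]:15*4299394655347200+25958110360896000=90449030191104000 · T[26,16]:16*526655161695960+4299394655347200=12725877242482560
[27] T[27,14]:14*477898618396288260+1850568574253550060=8541149231801585700 · T[27,15]:15*90449030191104000+477898618396288260=1834634071262848260 · T[27,16]:16*12725877242482560+90449030191104000=294063066070824960
[28] T[28,15]:15*1834634071262848260+8541149231801585700=36060660300744309600 · T[28,16]:16*294063066070824960+1834634071262848260=6539643128396047620
Read S(28,15) = 36060660300744309600, S(28,16) = 6539643128396047620.

36060660300744309600, 6539643128396047620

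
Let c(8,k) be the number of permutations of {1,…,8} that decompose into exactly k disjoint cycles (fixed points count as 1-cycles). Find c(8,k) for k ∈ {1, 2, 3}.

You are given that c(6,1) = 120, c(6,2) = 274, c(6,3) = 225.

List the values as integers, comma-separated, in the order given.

r7: T_7,1=6×120+0=720; T_7,2=6×274+120=1764; T_7,3=6×225+274=1624
r8: T_8,1=7×720+0=5040; T_8,2=7×1764+720=13068; T_8,3=7×1624+1764=13132
Read c(8,1) = 5040, c(8,2) = 13068, c(8,3) = 13132.

5040, 13068, 13132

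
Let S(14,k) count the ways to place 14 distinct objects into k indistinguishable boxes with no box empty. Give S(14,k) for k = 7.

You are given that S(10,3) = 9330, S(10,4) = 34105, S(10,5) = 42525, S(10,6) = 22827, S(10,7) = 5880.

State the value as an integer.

row 11: T[11][4]=4·34105+9330=145750  T[11][5]=5·42525+34105=246730  T[11][6]=6·22827+42525=179487  T[11][7]=7·5880+22827=63987
row 12: T[12][5]=5·246730+145750=1379400  T[12][6]=6·179487+246730=1323652  T[12][7]=7·63987+179487=627396
row 13: T[13][6]=6·1323652+1379400=9321312  T[13][7]=7·627396+1323652=5715424
row 14: T[14][7]=7·5715424+9321312=49329280
Read S(14,7) = 49329280.

49329280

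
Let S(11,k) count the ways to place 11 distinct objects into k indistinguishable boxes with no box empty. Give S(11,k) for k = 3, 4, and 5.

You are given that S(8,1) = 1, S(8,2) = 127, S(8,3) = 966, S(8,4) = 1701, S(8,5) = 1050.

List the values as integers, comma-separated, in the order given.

i=9: T(9,1)=0+1·1=1 | T(9,2)=1+2·127=255 | T(9,3)=127+3·966=3025 | T(9,4)=966+4·1701=7770 | T(9,5)=1701+5·1050=6951
i=10: T(10,2)=1+2·255=511 | T(10,3)=255+3·3025=9330 | T(10,4)=3025+4·7770=34105 | T(10,5)=7770+5·6951=42525
i=11: T(11,3)=511+3·9330=28501 | T(11,4)=9330+4·34105=145750 | T(11,5)=34105+5·42525=246730
Read S(11,3) = 28501, S(11,4) = 145750, S(11,5) = 246730.

28501, 145750, 246730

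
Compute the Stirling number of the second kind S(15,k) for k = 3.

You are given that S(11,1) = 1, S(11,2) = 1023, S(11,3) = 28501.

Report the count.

2375101

r12: T_12,1=1×1+0=1; T_12,2=2×1023+1=2047; T_12,3=3×28501+1023=86526
r13: T_13,1=1×1+0=1; T_13,2=2×2047+1=4095; T_13,3=3×86526+2047=261625
r14: T_14,2=2×4095+1=8191; T_14,3=3×261625+4095=788970
r15: T_15,3=3×788970+8191=2375101
Read S(15,3) = 2375101.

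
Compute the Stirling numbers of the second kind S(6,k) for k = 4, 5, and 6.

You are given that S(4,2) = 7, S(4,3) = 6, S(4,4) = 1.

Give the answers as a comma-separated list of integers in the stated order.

65, 15, 1

@5  (5,3):6·3+7→25, (5,4):1·4+6→10, (5,5):0·5+1→1
@6  (6,4):10·4+25→65, (6,5):1·5+10→15, (6,6):0·6+1→1
Read S(6,4) = 65, S(6,5) = 15, S(6,6) = 1.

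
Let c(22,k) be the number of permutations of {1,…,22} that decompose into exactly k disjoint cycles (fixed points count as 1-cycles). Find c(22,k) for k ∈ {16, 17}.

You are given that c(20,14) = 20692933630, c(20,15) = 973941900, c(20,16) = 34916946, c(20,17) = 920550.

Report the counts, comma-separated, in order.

r21: T_21,15=20×973941900+20692933630=40171771630; T_21,16=20×34916946+973941900=1672280820; T_21,17=20×920550+34916946=53327946
r22: T_22,16=21×1672280820+40171771630=75289668850; T_22,17=21×53327946+1672280820=2792167686
Read c(22,16) = 75289668850, c(22,17) = 2792167686.

75289668850, 2792167686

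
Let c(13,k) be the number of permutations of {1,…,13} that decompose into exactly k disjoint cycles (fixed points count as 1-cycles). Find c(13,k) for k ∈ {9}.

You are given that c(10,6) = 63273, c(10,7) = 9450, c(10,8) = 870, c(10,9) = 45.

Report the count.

i=11: T(11,7)=63273+10·9450=157773 | T(11,8)=9450+10·870=18150 | T(11,9)=870+10·45=1320
i=12: T(12,8)=157773+11·18150=357423 | T(12,9)=18150+11·1320=32670
i=13: T(13,9)=357423+12·32670=749463
Read c(13,9) = 749463.

749463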